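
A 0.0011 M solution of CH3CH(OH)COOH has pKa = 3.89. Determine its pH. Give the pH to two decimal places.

pH = 3.50

CH3CH(OH)COOH ⇌ CH3CH(OH)COO- + H+
Ka = 10^(−3.89) = 1.29 × 10^-4
Ka = x²/(0.0011 − x) = 1.29 × 10^-4
x is not negligible relative to C₀; solve x² + 0.000129·x − 1.42e-07 = 0.
x = (−Ka + √(Ka² + 4·Ka·C₀))/2 = 3.18 × 10^-4 M
pH = −log(3.18 × 10^-4) = 3.50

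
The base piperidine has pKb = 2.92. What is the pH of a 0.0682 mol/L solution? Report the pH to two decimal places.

C5H10NH + H2O ⇌ C5H10NH2+ + OH-
Kb = 10^(−2.92) = 1.20 × 10^-3
From the ICE table, Kb = [OH-]²/(0.0682 − [OH-]) = 1.20 × 10^-3.
The 5% rule fails; solving [OH-]² + Kb·[OH-] − Kb·C₀ = 0 exactly:
[OH-] = [−0.0012 + √(0.0012² + 0.000327)]/2 = 8.47 × 10^-3 M
pOH = 2.07, so pH = 14.00 − pOH = 11.93

pH = 11.93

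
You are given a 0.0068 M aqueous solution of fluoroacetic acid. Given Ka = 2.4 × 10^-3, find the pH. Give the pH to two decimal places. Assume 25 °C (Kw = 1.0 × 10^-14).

pH = 2.52

FCH2COOH ⇌ FCH2COO- + H+
Let x = [H+] at equilibrium. Ka = x²/(0.0068 − x).
Here C₀/Ka ≈ 2.83, so the small-x approximation fails. Use the quadratic:
x = (−Ka + √(Ka² + 4·Ka·C₀))/2 = 3.01 × 10^-3 M
pH = −log(3.01 × 10^-3) = 2.52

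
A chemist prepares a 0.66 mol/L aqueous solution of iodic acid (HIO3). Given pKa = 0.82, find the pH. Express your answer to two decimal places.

HIO3 ⇌ IO3- + H+
Ka = 10^(−0.82) = 1.51 × 10^-1
Ka = x²/(0.66 − x) = 1.51 × 10^-1
The 5% rule fails; solving x² + Ka·x − Ka·C₀ = 0 exactly:
x = [−0.151 + √(0.151² + 0.399)]/2 = 2.49 × 10^-1 M
pH = −log[H+] = −log(2.49 × 10^-1) = 0.60

pH = 0.60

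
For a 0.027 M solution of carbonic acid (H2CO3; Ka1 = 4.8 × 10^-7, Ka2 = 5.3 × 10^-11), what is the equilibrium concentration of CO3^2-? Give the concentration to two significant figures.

First ionization gives [H+] ≈ [HCO3-] = 1.14 × 10^-4 M.
Second step: Ka2 = [H+][CO3^2-]/[HCO3-] ≈ [CO3^2-] (since [H+] ≈ [HCO3-]).
So [CO3^2-] ≈ Ka2.

5.3 × 10^-11 M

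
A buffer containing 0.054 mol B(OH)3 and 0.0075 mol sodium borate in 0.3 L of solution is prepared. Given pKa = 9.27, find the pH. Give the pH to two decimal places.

pH = 8.41

Using pH = pKa + log([base]/[acid]) with [base]/[acid] = 0.0075/0.054:
pH = 9.27 + (-0.857) = 8.41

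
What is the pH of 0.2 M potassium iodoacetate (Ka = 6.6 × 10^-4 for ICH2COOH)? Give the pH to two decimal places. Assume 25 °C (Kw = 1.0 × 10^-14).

pH = 8.24

ICH2COO- is the conjugate base of the weak acid ICH2COOH.
Kb = Kw/Ka = 1.0×10^-14 / 6.6 × 10^-4 = 1.52 × 10^-11
Kb = x²/(0.2 − x) = 1.52 × 10^-11
Neglecting x in the denominator: x = √(1.52 × 10^-11 × 0.2) = 1.74 × 10^-6 M
Check: 0.00087% ionized — well under 5%, approximation valid.
pOH = 5.76, so pH = 14.00 − pOH = 8.24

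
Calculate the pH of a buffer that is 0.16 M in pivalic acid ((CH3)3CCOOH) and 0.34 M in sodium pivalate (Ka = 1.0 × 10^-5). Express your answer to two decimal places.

pH = 5.33

pKa = −log(1.0 × 10^-5) = 5.000
Henderson–Hasselbalch: pH = pKa + log([(CH3)3CCOO-]/[(CH3)3CCOOH]) = 5.000 + log(0.34/0.16)
pH = 5.000 + (+0.327) = 5.33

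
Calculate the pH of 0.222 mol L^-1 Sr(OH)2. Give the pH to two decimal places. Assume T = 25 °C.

pH = 13.65

Sr(OH)2 is a strong base (each formula unit releases 2 OH-); [OH-] = 0.444 M.
pOH = -log(0.444) = 0.35
pH = 14.00 - 0.35 = 13.65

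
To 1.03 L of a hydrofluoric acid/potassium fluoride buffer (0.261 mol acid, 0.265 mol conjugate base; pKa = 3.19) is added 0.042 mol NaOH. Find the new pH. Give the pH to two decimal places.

After neutralization: n(HF) = 0.219 mol, n(F-) = 0.307 mol.
pH = pKa + log([A⁻]/[HA]) = 3.19 + log(0.307/0.219) = 3.19 +0.147

pH = 3.34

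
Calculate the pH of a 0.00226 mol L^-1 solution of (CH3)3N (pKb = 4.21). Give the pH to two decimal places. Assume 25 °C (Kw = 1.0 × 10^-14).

(CH3)3N + H2O ⇌ (CH3)3NH+ + OH-
Kb = 10^(−4.21) = 6.17 × 10^-5
From the ICE table, Kb = x²/(0.00226 − x) = 6.17 × 10^-5.
The 5% rule fails; solving x² + Kb·x − Kb·C₀ = 0 exactly:
x = [−6.17e-05 + √(6.17e-05² + 5.58e-07)]/2 = 3.44 × 10^-4 M
pOH = −log(3.44 × 10^-4) = 3.46; pH = 14.00 − 3.46 = 10.54

pH = 10.54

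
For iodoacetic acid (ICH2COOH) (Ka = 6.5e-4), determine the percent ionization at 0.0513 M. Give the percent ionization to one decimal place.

ICH2COOH ⇌ ICH2COO- + H+; let x = [H+] at equilibrium.
Solve x² + 0.00065x − 3.33e-05 = 0 → x = 5.46 × 10^-3 M
% ionization = x/C₀ × 100% = 5.46 × 10^-3/0.0513 × 100% = 10.6%

10.6%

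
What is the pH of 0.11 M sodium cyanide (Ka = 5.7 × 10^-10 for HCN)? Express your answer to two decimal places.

CN- is the conjugate base of the weak acid HCN.
Kb = Kw/Ka = 1.0×10^-14 / 5.7 × 10^-10 = 1.75 × 10^-5
Kb = [OH-]²/(0.11 − [OH-]) = 1.75 × 10^-5
Neglecting [OH-] in the denominator: [OH-] = √(1.75 × 10^-5 × 0.11) = 1.39 × 10^-3 M
Check: 1.3% ionized — well under 5%, approximation valid.
pOH = 2.86, so pH = 14.00 − pOH = 11.14

pH = 11.14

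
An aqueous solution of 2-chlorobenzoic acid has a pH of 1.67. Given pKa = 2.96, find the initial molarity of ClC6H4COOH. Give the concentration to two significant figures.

C₀ = 4.4 × 10^-1 M

[H+] = 10^(-1.67) = 2.14 × 10^-2 M = x
Ka = 10^(−2.96) = 1.10 × 10^-3
Ka = x²/(C₀ − x) ⇒ C₀ = x + x²/Ka
C₀ = 2.14 × 10^-2 + (2.14 × 10^-2)²/(1.10 × 10^-3) = 4.38 × 10^-1 M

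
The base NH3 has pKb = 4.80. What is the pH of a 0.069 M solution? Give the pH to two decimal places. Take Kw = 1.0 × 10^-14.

NH3 + H2O ⇌ NH4+ + OH-
Kb = 10^(−4.80) = 1.58 × 10^-5
Kb = x²/(0.069 − x) = 1.58 × 10^-5
Neglecting x in the denominator: x = √(1.58 × 10^-5 × 0.069) = 1.04 × 10^-3 M
Check: 1.5% ionized — well under 5%, approximation valid.
pOH = 2.98, so pH = 14.00 − pOH = 11.02

pH = 11.02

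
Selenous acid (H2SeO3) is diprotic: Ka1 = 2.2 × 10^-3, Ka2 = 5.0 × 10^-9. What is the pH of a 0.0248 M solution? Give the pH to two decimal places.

Since Ka1 ≫ Ka2, the first ionization dominates [H+].
Ka1 = x²/(0.0248 − x) = 2.2 × 10^-3
Solving the quadratic: x = (−Ka1 + √(Ka1² + 4·Ka1·C₀))/2 = 6.37 × 10^-3 M
pH = −log(6.37 × 10^-3) = 2.20

pH = 2.20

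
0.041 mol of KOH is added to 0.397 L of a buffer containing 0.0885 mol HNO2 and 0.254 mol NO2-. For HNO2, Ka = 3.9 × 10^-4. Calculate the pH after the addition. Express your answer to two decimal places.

OH- converts HNO2 to NO2-: HNO2 → 0.0475 mol, NO2- → 0.295 mol.
pKa = −log(3.9 × 10^-4) = 3.409
pH = pKa + log([A⁻]/[HA]) = 3.409 + log(0.295/0.0475) = 3.409 +0.793

pH = 4.20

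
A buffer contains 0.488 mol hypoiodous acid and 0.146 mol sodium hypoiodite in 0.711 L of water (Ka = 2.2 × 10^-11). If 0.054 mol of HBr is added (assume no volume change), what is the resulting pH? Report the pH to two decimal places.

pH = 9.89

Added H+ converts OI- to HOI: HOI → 0.542 mol, OI- → 0.092 mol.
pKa = −log(2.2 × 10^-11) = 10.658
Henderson–Hasselbalch with mole ratio 0.092/0.542: pH = 10.658 + (-0.770)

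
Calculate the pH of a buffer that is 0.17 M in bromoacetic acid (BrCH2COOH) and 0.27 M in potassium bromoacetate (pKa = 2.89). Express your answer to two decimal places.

pH = 3.09

pH = pKa + log([A⁻]/[HA]) = 2.89 + log(0.27/0.17)
pH = 2.89 + (+0.201) = 3.09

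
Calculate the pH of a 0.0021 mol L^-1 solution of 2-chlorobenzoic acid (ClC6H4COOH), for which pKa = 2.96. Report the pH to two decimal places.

ClC6H4COOH ⇌ ClC6H4COO- + H+
Ka = 10^(−2.96) = 1.10 × 10^-3
From the ICE table, Ka = x²/(0.0021 − x) = 1.10 × 10^-3.
x is not negligible relative to C₀; solve x² + 0.0011·x − 2.31e-06 = 0.
x = [−0.0011 + √(0.0011² + 9.24e-06)]/2 = 1.07 × 10^-3 M
pH = −log[H+] = −log(1.07 × 10^-3) = 2.97

pH = 2.97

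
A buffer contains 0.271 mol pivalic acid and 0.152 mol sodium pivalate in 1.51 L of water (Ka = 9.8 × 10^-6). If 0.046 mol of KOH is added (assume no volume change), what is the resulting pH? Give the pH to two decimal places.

OH- converts (CH3)3CCOOH to (CH3)3CCOO-: (CH3)3CCOOH → 0.225 mol, (CH3)3CCOO- → 0.198 mol.
pKa = −log(9.8 × 10^-6) = 5.009
Henderson–Hasselbalch with mole ratio 0.198/0.225: pH = 5.009 + (-0.056)

pH = 4.95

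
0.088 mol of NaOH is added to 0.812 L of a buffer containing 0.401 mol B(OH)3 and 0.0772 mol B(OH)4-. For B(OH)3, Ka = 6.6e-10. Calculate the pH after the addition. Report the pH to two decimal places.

pH = 8.90

After neutralization: n(B(OH)3) = 0.313 mol, n(B(OH)4-) = 0.165 mol.
pKa = −log(6.6 × 10^-10) = 9.180
Henderson–Hasselbalch with mole ratio 0.165/0.313: pH = 9.180 + (-0.278)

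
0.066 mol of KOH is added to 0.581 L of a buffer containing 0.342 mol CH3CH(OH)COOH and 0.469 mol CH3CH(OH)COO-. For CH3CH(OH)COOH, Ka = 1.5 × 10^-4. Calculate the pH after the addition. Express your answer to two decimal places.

pH = 4.11

After neutralization: n(CH3CH(OH)COOH) = 0.276 mol, n(CH3CH(OH)COO-) = 0.535 mol.
pKa = −log(1.5 × 10^-4) = 3.824
pH = pKa + log([A⁻]/[HA]) = 3.824 + log(0.535/0.276) = 3.824 +0.287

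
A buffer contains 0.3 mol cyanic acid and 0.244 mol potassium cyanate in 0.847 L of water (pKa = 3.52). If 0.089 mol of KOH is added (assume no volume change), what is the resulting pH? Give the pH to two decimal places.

OH- converts HOCN to OCN-: HOCN → 0.211 mol, OCN- → 0.333 mol.
pH = pKa + log([A⁻]/[HA]) = 3.52 + log(0.333/0.211) = 3.52 +0.198

pH = 3.72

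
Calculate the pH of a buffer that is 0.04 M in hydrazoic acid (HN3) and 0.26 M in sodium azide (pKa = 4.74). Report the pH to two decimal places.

pH = pKa + log([A⁻]/[HA]) = 4.74 + log(0.26/0.04)
pH = 4.74 + (+0.813) = 5.55

pH = 5.55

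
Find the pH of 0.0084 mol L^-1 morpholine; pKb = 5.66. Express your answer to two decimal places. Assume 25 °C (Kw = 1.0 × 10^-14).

pH = 10.13

C4H8ONH + H2O ⇌ C4H8ONH2+ + OH-
Kb = 10^(−5.66) = 2.19 × 10^-6
Let x = [OH-] at equilibrium. Kb = x²/(0.0084 − x).
Since Kb ≪ C₀, x ≈ √(Kb·C₀) = 1.36 × 10^-4 M.
pOH = −log(1.36 × 10^-4) = 3.87; pH = 14.00 − 3.87 = 10.13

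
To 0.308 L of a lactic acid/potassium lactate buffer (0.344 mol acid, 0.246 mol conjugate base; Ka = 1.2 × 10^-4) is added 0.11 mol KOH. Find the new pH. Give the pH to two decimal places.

pH = 4.10

OH- converts CH3CH(OH)COOH to CH3CH(OH)COO-: CH3CH(OH)COOH → 0.234 mol, CH3CH(OH)COO- → 0.356 mol.
pKa = −log(1.2 × 10^-4) = 3.921
Henderson–Hasselbalch with mole ratio 0.356/0.234: pH = 3.921 + (+0.182)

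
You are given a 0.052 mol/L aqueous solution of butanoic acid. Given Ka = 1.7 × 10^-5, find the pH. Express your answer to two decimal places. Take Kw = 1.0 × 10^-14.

pH = 3.03

CH3(CH2)2COOH ⇌ CH3(CH2)2COO- + H+
From the ICE table, Ka = x²/(0.052 − x) = 1.7 × 10^-5.
Neglecting x in the denominator: x = √(1.7 × 10^-5 × 0.052) = 9.40 × 10^-4 M
(x/C₀ = 1.8% < 5%, so the approximation holds.)
pH = −log(9.40 × 10^-4) = 3.03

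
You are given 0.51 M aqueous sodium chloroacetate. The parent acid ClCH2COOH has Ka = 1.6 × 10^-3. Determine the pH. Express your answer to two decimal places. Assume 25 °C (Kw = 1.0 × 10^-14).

pH = 8.25

ClCH2COO- is the conjugate base of the weak acid ClCH2COOH.
Kb = Kw/Ka = 1.0×10^-14 / 1.6 × 10^-3 = 6.25 × 10^-12
Kb = [OH-]²/(0.51 − [OH-]) = 6.25 × 10^-12
Assume [OH-] ≪ 0.51: [OH-] ≈ √(6.25 × 10^-12 × 0.51) = 1.79 × 10^-6 M
Check: 0.00035% ionized — well under 5%, approximation valid.
pOH = −log(1.79 × 10^-6) = 5.75; pH = 14.00 − 5.75 = 8.25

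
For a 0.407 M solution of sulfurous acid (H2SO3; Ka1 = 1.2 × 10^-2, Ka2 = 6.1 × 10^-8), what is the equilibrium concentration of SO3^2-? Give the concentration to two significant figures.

6.1 × 10^-8 M

First ionization gives [H+] ≈ [HSO3-] = 6.41 × 10^-2 M.
Second step: Ka2 = [H+][SO3^2-]/[HSO3-] ≈ [SO3^2-] (since [H+] ≈ [HSO3-]).
So [SO3^2-] ≈ Ka2.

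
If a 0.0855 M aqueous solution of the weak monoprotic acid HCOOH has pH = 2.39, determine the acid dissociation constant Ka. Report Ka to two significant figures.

[H+] = 10^(-2.39) = 4.07 × 10^-3 M
At equilibrium [HA] = 0.0855 − 4.07 × 10^-3 = 8.14 × 10^-2 M
Ka = [H+][A-]/[HA] = (4.07 × 10^-3)² / 8.14 × 10^-2 = 2.0 × 10^-4

Ka = 2.0 × 10^-4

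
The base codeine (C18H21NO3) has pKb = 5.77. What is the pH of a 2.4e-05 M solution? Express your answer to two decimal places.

C18H21NO3 + H2O ⇌ C18H22NO3+ + OH-
Kb = 10^(−5.77) = 1.70 × 10^-6
Kb = [OH-]²/(2.4e-05 − [OH-]) = 1.70 × 10^-6
Here C₀/Kb ≈ 14.1, so the small-[OH-] approximation fails. Use the quadratic:
[OH-] = [−1.7e-06 + √(1.7e-06² + 1.63e-10)]/2 = 5.59 × 10^-6 M
pOH = −log(5.59 × 10^-6) = 5.25; pH = 14.00 − 5.25 = 8.75

pH = 8.75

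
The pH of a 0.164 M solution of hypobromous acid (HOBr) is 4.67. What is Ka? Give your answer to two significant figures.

Ka = 2.8 × 10^-9

[H+] = 10^(-4.67) = 2.14 × 10^-5 M
At equilibrium [HA] = 0.164 − 2.14 × 10^-5 = 1.64 × 10^-1 M
Ka = [H+][A-]/[HA] = (2.14 × 10^-5)² / 1.64 × 10^-1 = 2.8 × 10^-9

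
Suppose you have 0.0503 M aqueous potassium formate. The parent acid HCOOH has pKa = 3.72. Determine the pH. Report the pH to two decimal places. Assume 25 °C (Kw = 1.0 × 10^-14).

pH = 8.21

HCOO- is the conjugate base of the weak acid HCOOH.
Ka = 10^(−3.72) = 1.91 × 10^-4
Kb = Kw/Ka = 1.0×10^-14 / 1.91 × 10^-4 = 5.24 × 10^-11
From the ICE table, Kb = [OH-]²/(0.0503 − [OH-]) = 5.24 × 10^-11.
Since Kb ≪ C₀, [OH-] ≈ √(Kb·C₀) = 1.62 × 10^-6 M.
pOH = −log(1.62 × 10^-6) = 5.79; pH = 14.00 − 5.79 = 8.21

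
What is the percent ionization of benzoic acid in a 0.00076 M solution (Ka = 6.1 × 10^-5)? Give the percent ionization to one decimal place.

C6H5COOH ⇌ C6H5COO- + H+; let x = [H+] at equilibrium.
Solve x² + 6.1e-05x − 4.64e-08 = 0 → x = 1.87 × 10^-4 M
% ionization = x/C₀ × 100% = 1.87 × 10^-4/0.00076 × 100% = 24.6%

24.6%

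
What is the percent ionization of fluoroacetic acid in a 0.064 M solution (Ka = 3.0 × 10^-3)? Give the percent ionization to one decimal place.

19.4%

FCH2COOH ⇌ FCH2COO- + H+; let x = [H+] at equilibrium.
Solve x² + 0.003x − 0.000192 = 0 → x = 1.24 × 10^-2 M
% ionization = x/C₀ × 100% = 1.24 × 10^-2/0.064 × 100% = 19.4%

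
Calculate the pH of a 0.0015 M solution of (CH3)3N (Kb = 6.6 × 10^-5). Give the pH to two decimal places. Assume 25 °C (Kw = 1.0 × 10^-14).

pH = 10.45

(CH3)3N + H2O ⇌ (CH3)3NH+ + OH-
From the ICE table, Kb = [OH-]²/(0.0015 − [OH-]) = 6.6 × 10^-5.
The 5% rule fails; solving [OH-]² + Kb·[OH-] − Kb·C₀ = 0 exactly:
[OH-] = (−Kb + √(Kb² + 4·Kb·C₀))/2 = 2.83 × 10^-4 M
pOH = −log(2.83 × 10^-4) = 3.55; pH = 14.00 − 3.55 = 10.45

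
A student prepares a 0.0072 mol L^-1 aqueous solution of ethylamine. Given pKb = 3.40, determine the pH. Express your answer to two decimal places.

C2H5NH2 + H2O ⇌ C2H5NH3+ + OH-
Kb = 10^(−3.40) = 3.98 × 10^-4
From the ICE table, Kb = x²/(0.0072 − x) = 3.98 × 10^-4.
x is not negligible relative to C₀; solve x² + 0.000398·x − 2.87e-06 = 0.
x = [−0.000398 + √(0.000398² + 1.15e-05)]/2 = 1.51 × 10^-3 M
pOH = −log(1.51 × 10^-3) = 2.82; pH = 14.00 − 2.82 = 11.18

pH = 11.18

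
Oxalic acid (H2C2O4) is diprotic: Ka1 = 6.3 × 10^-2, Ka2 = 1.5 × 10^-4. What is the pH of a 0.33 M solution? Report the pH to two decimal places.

pH = 0.94

Ka1 ≫ Ka2, so treat the first dissociation as the only significant source of H+.
Ka1 = x²/(0.33 − x) = 6.3 × 10^-2
Solving the quadratic: x = (−Ka1 + √(Ka1² + 4·Ka1·C₀))/2 = 1.16 × 10^-1 M
pH = −log(1.16 × 10^-1) = 0.94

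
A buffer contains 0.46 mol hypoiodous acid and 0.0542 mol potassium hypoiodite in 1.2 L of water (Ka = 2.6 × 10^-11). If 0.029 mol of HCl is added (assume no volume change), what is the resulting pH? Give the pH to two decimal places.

After neutralization: n(HOI) = 0.489 mol, n(OI-) = 0.0252 mol.
pKa = −log(2.6 × 10^-11) = 10.585
pH = pKa + log(n_OI-/n_HOI) = 10.585 + log(0.0252/0.489) = 10.585 + (-1.288)

pH = 9.30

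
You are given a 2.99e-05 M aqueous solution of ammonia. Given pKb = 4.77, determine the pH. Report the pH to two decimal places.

NH3 + H2O ⇌ NH4+ + OH-
Kb = 10^(−4.77) = 1.70 × 10^-5
From the ICE table, Kb = x²/(2.99e-05 − x) = 1.70 × 10^-5.
The 5% rule fails; solving x² + Kb·x − Kb·C₀ = 0 exactly:
x = (−Kb + √(Kb² + 4·Kb·C₀))/2 = 1.56 × 10^-5 M
pOH = −log(1.56 × 10^-5) = 4.81; pH = 14.00 − 4.81 = 9.19

pH = 9.19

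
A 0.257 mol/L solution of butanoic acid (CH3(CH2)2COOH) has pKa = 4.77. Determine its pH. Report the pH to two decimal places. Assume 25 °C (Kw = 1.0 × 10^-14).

pH = 2.68

CH3(CH2)2COOH ⇌ CH3(CH2)2COO- + H+
Ka = 10^(−4.77) = 1.70 × 10^-5
Ka = [H+]²/(0.257 − [H+]) = 1.70 × 10^-5
Assume [H+] ≪ 0.257: [H+] ≈ √(1.70 × 10^-5 × 0.257) = 2.09 × 10^-3 M
pH = −log(2.09 × 10^-3) = 2.68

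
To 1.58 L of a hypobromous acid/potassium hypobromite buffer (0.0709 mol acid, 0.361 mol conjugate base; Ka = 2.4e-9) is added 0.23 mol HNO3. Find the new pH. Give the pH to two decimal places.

pH = 8.26

Added H+ converts OBr- to HOBr: HOBr → 0.301 mol, OBr- → 0.131 mol.
pKa = −log(2.4 × 10^-9) = 8.620
Henderson–Hasselbalch with mole ratio 0.131/0.301: pH = 8.620 + (-0.361)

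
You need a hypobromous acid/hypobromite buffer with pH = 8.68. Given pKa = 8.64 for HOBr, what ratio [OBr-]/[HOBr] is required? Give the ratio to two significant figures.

pH = pKa + log(r) ⇒ log(r) = 8.68 − 8.64 = +0.04
r = [OBr-]/[HOBr] = 10^(+0.04) = 1.1

ratio = 1.1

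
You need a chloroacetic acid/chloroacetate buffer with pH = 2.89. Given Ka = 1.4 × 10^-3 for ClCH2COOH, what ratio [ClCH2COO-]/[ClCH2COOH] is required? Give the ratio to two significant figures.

ratio = 1.1

pKa = -log(1.4 × 10^-3) = 2.854
pH = pKa + log(r) ⇒ log(r) = 2.89 − 2.854 = +0.036
r = [ClCH2COO-]/[ClCH2COOH] = 10^(+0.036) = 1.09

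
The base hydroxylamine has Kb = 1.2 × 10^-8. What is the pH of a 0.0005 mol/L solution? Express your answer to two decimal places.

pH = 8.39

NH2OH + H2O ⇌ NH3OH+ + OH-
Let x = [OH-] at equilibrium. Kb = x²/(0.0005 − x).
Since Kb ≪ C₀, x ≈ √(Kb·C₀) = 2.45 × 10^-6 M.
(x/C₀ = 0.49% < 5%, so the approximation holds.)
pOH = 5.61, so pH = 14.00 − pOH = 8.39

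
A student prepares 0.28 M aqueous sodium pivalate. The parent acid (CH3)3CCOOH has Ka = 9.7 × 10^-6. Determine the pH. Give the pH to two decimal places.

pH = 9.23

(CH3)3CCOO- is the conjugate base of the weak acid (CH3)3CCOOH.
Kb = Kw/Ka = 1.0×10^-14 / 9.7 × 10^-6 = 1.03 × 10^-9
Let x = [OH-] at equilibrium. Kb = x²/(0.28 − x).
Assume x ≪ 0.28: x ≈ √(1.03 × 10^-9 × 0.28) = 1.70 × 10^-5 M
pOH = −log(1.70 × 10^-5) = 4.77; pH = 14.00 − 4.77 = 9.23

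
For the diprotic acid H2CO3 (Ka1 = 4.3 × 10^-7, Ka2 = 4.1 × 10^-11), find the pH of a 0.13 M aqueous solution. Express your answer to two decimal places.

pH = 3.63

Ka1 ≫ Ka2, so treat the first dissociation as the only significant source of H+.
Ka1 = x²/(0.13 − x) = 4.3 × 10^-7
x ≈ √(4.3 × 10^-7 × 0.13) = 2.36 × 10^-4 M
pH = −log(2.36 × 10^-4) = 3.63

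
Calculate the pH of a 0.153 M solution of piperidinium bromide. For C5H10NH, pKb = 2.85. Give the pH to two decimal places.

C5H10NH2+ is the conjugate acid of the weak base C5H10NH.
Kb = 10^(−2.85) = 1.41 × 10^-3
Ka = Kw/Kb = 1.0×10^-14 / 1.41 × 10^-3 = 7.09 × 10^-12
Ka = x²/(0.153 − x) = 7.09 × 10^-12
Since Ka ≪ C₀, x ≈ √(Ka·C₀) = 1.04 × 10^-6 M.
pH = −log(1.04 × 10^-6) = 5.98

pH = 5.98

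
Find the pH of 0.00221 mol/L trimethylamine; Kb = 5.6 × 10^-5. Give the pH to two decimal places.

pH = 10.51

(CH3)3N + H2O ⇌ (CH3)3NH+ + OH-
Kb = [OH-]²/(0.00221 − [OH-]) = 5.6 × 10^-5
The 5% rule fails; solving [OH-]² + Kb·[OH-] − Kb·C₀ = 0 exactly:
[OH-] = [−5.6e-05 + √(5.6e-05² + 4.95e-07)]/2 = 3.25 × 10^-4 M
pOH = 3.49, so pH = 14.00 − pOH = 10.51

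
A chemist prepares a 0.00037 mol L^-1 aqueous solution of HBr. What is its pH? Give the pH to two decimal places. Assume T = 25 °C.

HBr is a strong acid and dissociates completely, so [H+] = 0.00037 M.
pH = -log(0.00037) = 3.43

pH = 3.43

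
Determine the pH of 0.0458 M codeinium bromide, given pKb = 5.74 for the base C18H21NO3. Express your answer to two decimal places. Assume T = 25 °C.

C18H22NO3+ is the conjugate acid of the weak base C18H21NO3.
Kb = 10^(−5.74) = 1.82 × 10^-6
Ka = Kw/Kb = 1.0×10^-14 / 1.82 × 10^-6 = 5.49 × 10^-9
From the ICE table, Ka = [H+]²/(0.0458 − [H+]) = 5.49 × 10^-9.
Neglecting [H+] in the denominator: [H+] = √(5.49 × 10^-9 × 0.0458) = 1.59 × 10^-5 M
Check: 0.035% ionized — well under 5%, approximation valid.
pH = −log(1.59 × 10^-5) = 4.80

pH = 4.80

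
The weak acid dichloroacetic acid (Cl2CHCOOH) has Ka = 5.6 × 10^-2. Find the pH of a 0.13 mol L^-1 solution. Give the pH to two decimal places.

pH = 1.21

Cl2CHCOOH ⇌ Cl2CHCOO- + H+
From the ICE table, Ka = x²/(0.13 − x) = 5.6 × 10^-2.
The 5% rule fails; solving x² + Ka·x − Ka·C₀ = 0 exactly:
x = (−Ka + √(Ka² + 4·Ka·C₀))/2 = 6.18 × 10^-2 M
pH = −log[H+] = −log(6.18 × 10^-2) = 1.21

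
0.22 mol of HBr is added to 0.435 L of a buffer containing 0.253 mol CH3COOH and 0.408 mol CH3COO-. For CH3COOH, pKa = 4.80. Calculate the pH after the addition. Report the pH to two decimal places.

Added H+ converts CH3COO- to CH3COOH: CH3COOH → 0.473 mol, CH3COO- → 0.188 mol.
pH = pKa + log(n_CH3COO-/n_CH3COOH) = 4.80 + log(0.188/0.473) = 4.80 + (-0.401)

pH = 4.40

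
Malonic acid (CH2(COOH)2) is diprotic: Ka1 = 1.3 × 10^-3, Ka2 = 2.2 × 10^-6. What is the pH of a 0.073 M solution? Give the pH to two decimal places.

Ka1 ≫ Ka2, so treat the first dissociation as the only significant source of H+.
Ka1 = x²/(0.073 − x) = 1.3 × 10^-3
Solving the quadratic: x = (−Ka1 + √(Ka1² + 4·Ka1·C₀))/2 = 9.11 × 10^-3 M
pH = −log(9.11 × 10^-3) = 2.04

pH = 2.04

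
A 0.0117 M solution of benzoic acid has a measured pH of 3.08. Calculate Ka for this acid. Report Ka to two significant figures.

[H+] = 10^(-3.08) = 8.32 × 10^-4 M
At equilibrium [HA] = 0.0117 − 8.32 × 10^-4 = 1.09 × 10^-2 M
Ka = [H+][A-]/[HA] = (8.32 × 10^-4)² / 1.09 × 10^-2 = 6.4 × 10^-5

Ka = 6.4 × 10^-5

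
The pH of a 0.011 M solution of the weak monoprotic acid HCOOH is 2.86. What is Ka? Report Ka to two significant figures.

[H+] = 10^(-2.86) = 1.38 × 10^-3 M
At equilibrium [HA] = 0.011 − 1.38 × 10^-3 = 9.62 × 10^-3 M
Ka = [H+][A-]/[HA] = (1.38 × 10^-3)² / 9.62 × 10^-3 = 2.0 × 10^-4

Ka = 2.0 × 10^-4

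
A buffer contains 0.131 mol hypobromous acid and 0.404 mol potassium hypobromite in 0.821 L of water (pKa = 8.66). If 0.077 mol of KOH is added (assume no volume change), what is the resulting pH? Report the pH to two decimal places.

pH = 9.61

After neutralization: n(HOBr) = 0.054 mol, n(OBr-) = 0.481 mol.
pH = pKa + log(n_OBr-/n_HOBr) = 8.66 + log(0.481/0.054) = 8.66 + (+0.950)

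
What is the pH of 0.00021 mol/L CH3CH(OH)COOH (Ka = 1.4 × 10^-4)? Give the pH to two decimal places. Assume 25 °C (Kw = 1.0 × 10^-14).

CH3CH(OH)COOH ⇌ CH3CH(OH)COO- + H+
From the ICE table, Ka = x²/(0.00021 − x) = 1.4 × 10^-4.
The 5% rule fails; solving x² + Ka·x − Ka·C₀ = 0 exactly:
x = [−0.00014 + √(0.00014² + 1.18e-07)]/2 = 1.15 × 10^-4 M
pH = −log(1.15 × 10^-4) = 3.94

pH = 3.94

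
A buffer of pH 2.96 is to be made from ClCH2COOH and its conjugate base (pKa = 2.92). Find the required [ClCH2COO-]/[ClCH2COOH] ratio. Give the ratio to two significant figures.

ratio = 1.1

pH = pKa + log(r) ⇒ log(r) = 2.96 − 2.92 = +0.04
r = [ClCH2COO-]/[ClCH2COOH] = 10^(+0.04) = 1.1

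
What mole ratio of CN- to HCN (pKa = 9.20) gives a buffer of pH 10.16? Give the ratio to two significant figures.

ratio = 9.1

pH = pKa + log(r) ⇒ log(r) = 10.16 − 9.20 = +0.96
r = [CN-]/[HCN] = 10^(+0.96) = 9.12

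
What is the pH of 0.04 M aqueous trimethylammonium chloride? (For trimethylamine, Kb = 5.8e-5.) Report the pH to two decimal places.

(CH3)3NH+ is the conjugate acid of the weak base (CH3)3N.
Ka = Kw/Kb = 1.0×10^-14 / 5.8 × 10^-5 = 1.72 × 10^-10
From the ICE table, Ka = [H+]²/(0.04 − [H+]) = 1.72 × 10^-10.
Assume [H+] ≪ 0.04: [H+] ≈ √(1.72 × 10^-10 × 0.04) = 2.62 × 10^-6 M
Check: 0.0066% ionized — well under 5%, approximation valid.
pH = −log[H+] = −log(2.62 × 10^-6) = 5.58

pH = 5.58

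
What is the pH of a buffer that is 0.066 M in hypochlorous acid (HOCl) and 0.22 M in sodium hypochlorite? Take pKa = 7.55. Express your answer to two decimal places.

pH = 8.07

Using pH = pKa + log([base]/[acid]) with [base]/[acid] = 0.22/0.066:
pH = 7.55 + (+0.523) = 8.07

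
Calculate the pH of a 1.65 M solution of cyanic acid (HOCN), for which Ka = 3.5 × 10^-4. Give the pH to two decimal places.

pH = 1.62

HOCN ⇌ OCN- + H+
Let x = [H+] at equilibrium. Ka = x²/(1.65 − x).
Assume x ≪ 1.65: x ≈ √(3.5 × 10^-4 × 1.65) = 2.40 × 10^-2 M
(x/C₀ = 1.5% < 5%, so the approximation holds.)
pH = −log(2.40 × 10^-2) = 1.62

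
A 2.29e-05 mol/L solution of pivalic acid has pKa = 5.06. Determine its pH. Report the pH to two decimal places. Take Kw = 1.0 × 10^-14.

pH = 4.98

(CH3)3CCOOH ⇌ (CH3)3CCOO- + H+
Ka = 10^(−5.06) = 8.71 × 10^-6
Ka = x²/(2.29e-05 − x) = 8.71 × 10^-6
x is not negligible relative to C₀; solve x² + 8.71e-06·x − 1.99e-10 = 0.
x = [−8.71e-06 + √(8.71e-06² + 7.98e-10)]/2 = 1.04 × 10^-5 M
pH = −log[H+] = −log(1.04 × 10^-5) = 4.98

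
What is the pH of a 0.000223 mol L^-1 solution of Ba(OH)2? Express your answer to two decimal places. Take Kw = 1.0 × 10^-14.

Ba(OH)2 is a strong base (each formula unit releases 2 OH-); [OH-] = 0.000446 M.
pOH = -log(0.000446) = 3.35
pH = 14.00 - 3.35 = 10.65

pH = 10.65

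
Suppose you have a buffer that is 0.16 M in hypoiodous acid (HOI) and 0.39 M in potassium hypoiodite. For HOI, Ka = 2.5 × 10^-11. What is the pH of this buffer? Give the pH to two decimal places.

pH = 10.99

pKa = −log(2.5 × 10^-11) = 10.602
Using pH = pKa + log([base]/[acid]) with [base]/[acid] = 0.39/0.16:
pH = 10.602 + (+0.387) = 10.99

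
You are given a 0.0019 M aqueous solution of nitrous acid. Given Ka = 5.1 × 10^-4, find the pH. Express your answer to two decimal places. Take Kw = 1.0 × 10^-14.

HNO2 ⇌ NO2- + H+
From the ICE table, Ka = [H+]²/(0.0019 − [H+]) = 5.1 × 10^-4.
Here C₀/Ka ≈ 3.73, so the small-[H+] approximation fails. Use the quadratic:
[H+] = [−0.00051 + √(0.00051² + 3.88e-06)]/2 = 7.62 × 10^-4 M
pH = −log(7.62 × 10^-4) = 3.12

pH = 3.12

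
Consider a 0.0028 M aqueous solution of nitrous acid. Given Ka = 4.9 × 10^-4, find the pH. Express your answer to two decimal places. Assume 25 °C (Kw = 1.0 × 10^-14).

pH = 3.02

HNO2 ⇌ NO2- + H+
Let x = [H+] at equilibrium. Ka = x²/(0.0028 − x).
x is not negligible relative to C₀; solve x² + 0.00049·x − 1.37e-06 = 0.
x = [−0.00049 + √(0.00049² + 5.49e-06)]/2 = 9.52 × 10^-4 M
pH = −log(9.52 × 10^-4) = 3.02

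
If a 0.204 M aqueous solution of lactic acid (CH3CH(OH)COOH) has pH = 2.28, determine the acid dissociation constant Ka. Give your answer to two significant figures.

Ka = 1.4 × 10^-4

[H+] = 10^(-2.28) = 5.25 × 10^-3 M
At equilibrium [HA] = 0.204 − 5.25 × 10^-3 = 1.99 × 10^-1 M
Ka = [H+][A-]/[HA] = (5.25 × 10^-3)² / 1.99 × 10^-1 = 1.4 × 10^-4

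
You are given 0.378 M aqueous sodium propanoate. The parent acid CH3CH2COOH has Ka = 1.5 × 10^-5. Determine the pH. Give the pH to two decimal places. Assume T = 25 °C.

CH3CH2COO- is the conjugate base of the weak acid CH3CH2COOH.
Kb = Kw/Ka = 1.0×10^-14 / 1.5 × 10^-5 = 6.67 × 10^-10
From the ICE table, Kb = [OH-]²/(0.378 − [OH-]) = 6.67 × 10^-10.
Neglecting [OH-] in the denominator: [OH-] = √(6.67 × 10^-10 × 0.378) = 1.59 × 10^-5 M
Check: 0.0042% ionized — well under 5%, approximation valid.
pOH = 4.80, so pH = 14.00 − pOH = 9.20

pH = 9.20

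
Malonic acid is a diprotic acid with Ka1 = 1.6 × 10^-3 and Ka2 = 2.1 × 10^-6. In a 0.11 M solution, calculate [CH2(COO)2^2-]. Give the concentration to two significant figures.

2.1 × 10^-6 M

First ionization gives [H+] ≈ [CH2(COOH)COO-] = 1.25 × 10^-2 M.
Second step: Ka2 = [H+][CH2(COO)2^2-]/[CH2(COOH)COO-] ≈ [CH2(COO)2^2-] (since [H+] ≈ [CH2(COOH)COO-]).
So [CH2(COO)2^2-] ≈ Ka2.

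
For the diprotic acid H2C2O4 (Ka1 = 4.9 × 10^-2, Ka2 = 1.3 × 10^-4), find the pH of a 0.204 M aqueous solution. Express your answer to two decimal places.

Since Ka1 ≫ Ka2, the first ionization dominates [H+].
Ka1 = x²/(0.204 − x) = 4.9 × 10^-2
Solving the quadratic: x = (−Ka1 + √(Ka1² + 4·Ka1·C₀))/2 = 7.84 × 10^-2 M
pH = −log(7.84 × 10^-2) = 1.11

pH = 1.11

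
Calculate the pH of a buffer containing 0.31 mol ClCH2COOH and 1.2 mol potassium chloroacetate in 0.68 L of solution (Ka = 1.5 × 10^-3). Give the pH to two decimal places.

pKa = −log(1.5 × 10^-3) = 2.824
Henderson–Hasselbalch: pH = pKa + log([ClCH2COO-]/[ClCH2COOH]) = 2.824 + log(1.2/0.31)
pH = 2.824 + (+0.588) = 3.41

pH = 3.41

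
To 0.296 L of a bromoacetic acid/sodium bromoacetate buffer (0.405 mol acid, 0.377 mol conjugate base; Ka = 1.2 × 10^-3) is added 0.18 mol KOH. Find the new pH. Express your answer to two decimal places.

OH- converts BrCH2COOH to BrCH2COO-: BrCH2COOH → 0.225 mol, BrCH2COO- → 0.557 mol.
pKa = −log(1.2 × 10^-3) = 2.921
Henderson–Hasselbalch with mole ratio 0.557/0.225: pH = 2.921 + (+0.394)

pH = 3.31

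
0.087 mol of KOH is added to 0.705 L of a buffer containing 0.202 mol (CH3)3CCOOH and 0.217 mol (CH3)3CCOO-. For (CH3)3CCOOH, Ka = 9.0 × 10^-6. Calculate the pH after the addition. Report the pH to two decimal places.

pH = 5.47

After neutralization: n((CH3)3CCOOH) = 0.115 mol, n((CH3)3CCOO-) = 0.304 mol.
pKa = −log(9.0 × 10^-6) = 5.046
pH = pKa + log(n_(CH3)3CCOO-/n_(CH3)3CCOOH) = 5.046 + log(0.304/0.115) = 5.046 + (+0.422)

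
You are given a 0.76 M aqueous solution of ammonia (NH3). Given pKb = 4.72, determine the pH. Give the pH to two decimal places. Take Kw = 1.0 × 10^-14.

NH3 + H2O ⇌ NH4+ + OH-
Kb = 10^(−4.72) = 1.91 × 10^-5
Kb = [OH-]²/(0.76 − [OH-]) = 1.91 × 10^-5
Assume [OH-] ≪ 0.76: [OH-] ≈ √(1.91 × 10^-5 × 0.76) = 3.81 × 10^-3 M
pOH = −log(3.81 × 10^-3) = 2.42; pH = 14.00 − 2.42 = 11.58

pH = 11.58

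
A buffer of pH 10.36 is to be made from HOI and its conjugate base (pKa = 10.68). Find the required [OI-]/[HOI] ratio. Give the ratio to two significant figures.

pH = pKa + log(r) ⇒ log(r) = 10.36 − 10.68 = -0.32
r = [OI-]/[HOI] = 10^(-0.32) = 0.479

ratio = 0.48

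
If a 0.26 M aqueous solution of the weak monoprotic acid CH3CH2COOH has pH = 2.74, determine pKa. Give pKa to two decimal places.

[H+] = 10^(-2.74) = 1.82 × 10^-3 M
At equilibrium [HA] = 0.26 − 1.82 × 10^-3 = 2.58 × 10^-1 M
Ka = [H+][A-]/[HA] = (1.82 × 10^-3)² / 2.58 × 10^-1 = 1.28 × 10^-5
pKa = -log(1.28 × 10^-5) = 4.89

pKa = 4.89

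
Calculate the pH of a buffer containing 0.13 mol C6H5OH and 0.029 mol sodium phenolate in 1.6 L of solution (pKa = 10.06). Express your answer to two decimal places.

pH = 9.41

pH = pKa + log([A⁻]/[HA]) = 10.06 + log(0.029/0.13)
pH = 10.06 + (-0.652) = 9.41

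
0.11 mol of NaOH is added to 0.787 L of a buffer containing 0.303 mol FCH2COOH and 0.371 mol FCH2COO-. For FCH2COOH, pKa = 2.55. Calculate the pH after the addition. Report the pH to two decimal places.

OH- converts FCH2COOH to FCH2COO-: FCH2COOH → 0.193 mol, FCH2COO- → 0.481 mol.
pH = pKa + log(n_FCH2COO-/n_FCH2COOH) = 2.55 + log(0.481/0.193) = 2.55 + (+0.397)

pH = 2.95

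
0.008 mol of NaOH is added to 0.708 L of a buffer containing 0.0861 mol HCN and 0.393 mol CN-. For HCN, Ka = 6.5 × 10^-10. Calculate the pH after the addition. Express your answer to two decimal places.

After neutralization: n(HCN) = 0.0781 mol, n(CN-) = 0.401 mol.
pKa = −log(6.5 × 10^-10) = 9.187
Henderson–Hasselbalch with mole ratio 0.401/0.0781: pH = 9.187 + (+0.710)

pH = 9.90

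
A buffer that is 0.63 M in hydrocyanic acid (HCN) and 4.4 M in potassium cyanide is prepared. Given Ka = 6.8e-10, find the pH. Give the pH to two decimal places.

pKa = −log(6.8 × 10^-10) = 9.167
pH = pKa + log([A⁻]/[HA]) = 9.167 + log(4.4/0.63)
pH = 9.167 + (+0.844) = 10.01

pH = 10.01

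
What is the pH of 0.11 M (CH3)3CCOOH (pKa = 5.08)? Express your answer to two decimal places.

(CH3)3CCOOH ⇌ (CH3)3CCOO- + H+
Ka = 10^(−5.08) = 8.32 × 10^-6
Ka = [H+]²/(0.11 − [H+]) = 8.32 × 10^-6
Assume [H+] ≪ 0.11: [H+] ≈ √(8.32 × 10^-6 × 0.11) = 9.57 × 10^-4 M
Check: 0.87% ionized — well under 5%, approximation valid.
pH = −log[H+] = −log(9.57 × 10^-4) = 3.02

pH = 3.02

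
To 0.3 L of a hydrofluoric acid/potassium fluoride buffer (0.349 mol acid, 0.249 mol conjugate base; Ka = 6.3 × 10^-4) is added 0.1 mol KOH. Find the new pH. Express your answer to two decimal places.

OH- converts HF to F-: HF → 0.249 mol, F- → 0.349 mol.
pKa = −log(6.3 × 10^-4) = 3.201
pH = pKa + log([A⁻]/[HA]) = 3.201 + log(0.349/0.249) = 3.201 +0.147

pH = 3.35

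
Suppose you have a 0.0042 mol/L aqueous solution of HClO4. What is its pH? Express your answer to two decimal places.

HClO4 is a strong acid and dissociates completely, so [H+] = 0.0042 M.
pH = -log(0.0042) = 2.38

pH = 2.38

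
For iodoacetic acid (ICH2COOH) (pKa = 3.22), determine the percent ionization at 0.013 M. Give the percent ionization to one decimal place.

ICH2COOH ⇌ ICH2COO- + H+; let x = [H+] at equilibrium.
Ka = 10^(−3.22) = 6.03 × 10^-4
Ka = x²/(C₀ − x); solving the quadratic gives x = 2.51 × 10^-3 M.
Fraction ionized = 2.51 × 10^-3 / 0.013 = 0.1931 → 19.3%

19.3%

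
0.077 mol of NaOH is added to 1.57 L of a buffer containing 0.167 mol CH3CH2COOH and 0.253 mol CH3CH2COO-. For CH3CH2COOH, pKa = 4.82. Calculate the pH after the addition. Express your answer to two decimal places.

pH = 5.38

OH- converts CH3CH2COOH to CH3CH2COO-: CH3CH2COOH → 0.09 mol, CH3CH2COO- → 0.33 mol.
Henderson–Hasselbalch with mole ratio 0.33/0.09: pH = 4.82 + (+0.564)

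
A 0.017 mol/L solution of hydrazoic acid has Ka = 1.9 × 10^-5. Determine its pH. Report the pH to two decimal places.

HN3 ⇌ N3- + H+
From the ICE table, Ka = [H+]²/(0.017 − [H+]) = 1.9 × 10^-5.
Since Ka ≪ C₀, [H+] ≈ √(Ka·C₀) = 5.68 × 10^-4 M.
([H+]/C₀ = 3.3% < 5%, so the approximation holds.)
pH = −log[H+] = −log(5.68 × 10^-4) = 3.25

pH = 3.25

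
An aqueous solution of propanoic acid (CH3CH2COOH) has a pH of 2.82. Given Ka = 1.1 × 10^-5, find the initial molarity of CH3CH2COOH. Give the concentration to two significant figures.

[H+] = 10^(-2.82) = 1.51 × 10^-3 M = x
Ka = x²/(C₀ − x) ⇒ C₀ = x + x²/Ka
C₀ = 1.51 × 10^-3 + (1.51 × 10^-3)²/(1.1 × 10^-5) = 2.09 × 10^-1 M

C₀ = 2.1 × 10^-1 M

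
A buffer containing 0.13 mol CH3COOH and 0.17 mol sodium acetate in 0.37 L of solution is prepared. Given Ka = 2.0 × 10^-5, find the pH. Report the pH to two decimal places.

pH = 4.82

pKa = −log(2.0 × 10^-5) = 4.699
Henderson–Hasselbalch: pH = pKa + log([CH3COO-]/[CH3COOH]) = 4.699 + log(0.17/0.13)
pH = 4.699 + (+0.117) = 4.82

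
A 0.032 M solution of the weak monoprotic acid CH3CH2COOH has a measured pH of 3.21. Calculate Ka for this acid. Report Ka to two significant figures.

[H+] = 10^(-3.21) = 6.17 × 10^-4 M
At equilibrium [HA] = 0.032 − 6.17 × 10^-4 = 3.14 × 10^-2 M
Ka = [H+][A-]/[HA] = (6.17 × 10^-4)² / 3.14 × 10^-2 = 1.2 × 10^-5

Ka = 1.2 × 10^-5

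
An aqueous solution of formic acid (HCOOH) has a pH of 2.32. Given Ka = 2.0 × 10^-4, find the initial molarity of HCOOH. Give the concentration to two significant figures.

C₀ = 1.2 × 10^-1 M

[H+] = 10^(-2.32) = 4.79 × 10^-3 M = x
Ka = x²/(C₀ − x) ⇒ C₀ = x + x²/Ka
C₀ = 4.79 × 10^-3 + (4.79 × 10^-3)²/(2.0 × 10^-4) = 1.20 × 10^-1 M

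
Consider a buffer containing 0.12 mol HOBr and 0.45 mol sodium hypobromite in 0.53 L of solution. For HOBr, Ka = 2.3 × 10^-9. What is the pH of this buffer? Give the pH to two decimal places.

pKa = −log(2.3 × 10^-9) = 8.638
pH = pKa + log([A⁻]/[HA]) = 8.638 + log(0.45/0.12)
pH = 8.638 + (+0.574) = 9.21

pH = 9.21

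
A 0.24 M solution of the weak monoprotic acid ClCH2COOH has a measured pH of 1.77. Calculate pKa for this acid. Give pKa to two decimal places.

pKa = 2.89

[H+] = 10^(-1.77) = 1.70 × 10^-2 M
At equilibrium [HA] = 0.24 − 1.70 × 10^-2 = 2.23 × 10^-1 M
Ka = [H+][A-]/[HA] = (1.70 × 10^-2)² / 2.23 × 10^-1 = 1.30 × 10^-3
pKa = -log(1.30 × 10^-3) = 2.89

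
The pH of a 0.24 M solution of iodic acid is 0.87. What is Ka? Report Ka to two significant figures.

[H+] = 10^(-0.87) = 1.35 × 10^-1 M
At equilibrium [HA] = 0.24 − 1.35 × 10^-1 = 1.05 × 10^-1 M
Ka = [H+][A-]/[HA] = (1.35 × 10^-1)² / 1.05 × 10^-1 = 1.7 × 10^-1

Ka = 1.7 × 10^-1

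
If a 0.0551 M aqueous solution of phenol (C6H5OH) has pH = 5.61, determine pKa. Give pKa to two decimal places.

[H+] = 10^(-5.61) = 2.45 × 10^-6 M
At equilibrium [HA] = 0.0551 − 2.45 × 10^-6 = 5.51 × 10^-2 M
Ka = [H+][A-]/[HA] = (2.45 × 10^-6)² / 5.51 × 10^-2 = 1.09 × 10^-10
pKa = -log(1.09 × 10^-10) = 9.96

pKa = 9.96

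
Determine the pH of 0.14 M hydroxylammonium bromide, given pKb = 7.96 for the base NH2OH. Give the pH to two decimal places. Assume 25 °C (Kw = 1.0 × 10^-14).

NH3OH+ is the conjugate acid of the weak base NH2OH.
Kb = 10^(−7.96) = 1.10 × 10^-8
Ka = Kw/Kb = 1.0×10^-14 / 1.10 × 10^-8 = 9.09 × 10^-7
Let x = [H+] at equilibrium. Ka = x²/(0.14 − x).
Assume x ≪ 0.14: x ≈ √(9.09 × 10^-7 × 0.14) = 3.57 × 10^-4 M
Check: 0.25% ionized — well under 5%, approximation valid.
pH = −log(3.57 × 10^-4) = 3.45

pH = 3.45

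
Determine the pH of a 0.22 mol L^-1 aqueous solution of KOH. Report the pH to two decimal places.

pH = 13.34

KOH is a strong base; [OH-] = 0.22 M.
pOH = -log(0.22) = 0.66
pH = 14.00 - 0.66 = 13.34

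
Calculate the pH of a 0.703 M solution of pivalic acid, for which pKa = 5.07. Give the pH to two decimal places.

(CH3)3CCOOH ⇌ (CH3)3CCOO- + H+
Ka = 10^(−5.07) = 8.51 × 10^-6
Ka = x²/(0.703 − x) = 8.51 × 10^-6
Since Ka ≪ C₀, x ≈ √(Ka·C₀) = 2.45 × 10^-3 M.
(x/C₀ = 0.35% < 5%, so the approximation holds.)
pH = −log[H+] = −log(2.45 × 10^-3) = 2.61

pH = 2.61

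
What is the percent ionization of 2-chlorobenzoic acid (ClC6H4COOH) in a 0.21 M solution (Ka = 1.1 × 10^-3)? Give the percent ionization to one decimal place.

7.0%

ClC6H4COOH ⇌ ClC6H4COO- + H+; let x = [H+] at equilibrium.
Solve x² + 0.0011x − 0.000231 = 0 → x = 1.47 × 10^-2 M
Fraction ionized = 1.47 × 10^-2 / 0.21 = 0.0700 → 7.0%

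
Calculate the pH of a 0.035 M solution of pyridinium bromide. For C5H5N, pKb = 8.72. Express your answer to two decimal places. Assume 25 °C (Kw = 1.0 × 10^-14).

C5H5NH+ is the conjugate acid of the weak base C5H5N.
Kb = 10^(−8.72) = 1.91 × 10^-9
Ka = Kw/Kb = 1.0×10^-14 / 1.91 × 10^-9 = 5.24 × 10^-6
Ka = [H+]²/(0.035 − [H+]) = 5.24 × 10^-6
Neglecting [H+] in the denominator: [H+] = √(5.24 × 10^-6 × 0.035) = 4.28 × 10^-4 M
Check: 1.2% ionized — well under 5%, approximation valid.
pH = −log[H+] = −log(4.28 × 10^-4) = 3.37

pH = 3.37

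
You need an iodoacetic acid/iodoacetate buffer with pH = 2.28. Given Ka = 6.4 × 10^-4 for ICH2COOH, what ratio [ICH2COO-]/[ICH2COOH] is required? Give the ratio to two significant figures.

ratio = 0.12

pKa = -log(6.4 × 10^-4) = 3.194
pH = pKa + log(r) ⇒ log(r) = 2.28 − 3.194 = -0.914
r = [ICH2COO-]/[ICH2COOH] = 10^(-0.914) = 0.122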